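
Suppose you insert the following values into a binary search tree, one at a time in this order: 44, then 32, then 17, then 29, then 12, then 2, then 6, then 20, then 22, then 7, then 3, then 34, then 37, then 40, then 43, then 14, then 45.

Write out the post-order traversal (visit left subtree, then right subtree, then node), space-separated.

44: root
32: left child of 44 (depth 1)
17: left child of 32 (depth 2)
29: right child of 17 (depth 3)
12: left child of 17 (depth 3)
2: left child of 12 (depth 4)
6: right child of 2 (depth 5)
20: left child of 29 (depth 4)
22: right child of 20 (depth 5)
7: right child of 6 (depth 6)
3: left child of 6 (depth 6)
34: right child of 32 (depth 2)
37: right child of 34 (depth 3)
40: right child of 37 (depth 4)
43: right child of 40 (depth 5)
14: right child of 12 (depth 4)
45: right child of 44 (depth 1)

3 7 6 2 14 12 22 20 29 17 43 40 37 34 32 45 44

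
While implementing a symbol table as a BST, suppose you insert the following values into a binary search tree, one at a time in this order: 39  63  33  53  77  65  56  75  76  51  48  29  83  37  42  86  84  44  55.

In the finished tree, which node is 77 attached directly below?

63

Resulting structure (node: left, right):
  39: L=33, R=63
  63: L=53, R=77
  33: L=29, R=37
  53: L=51, R=56
  77: L=65, R=83
  65: L=–, R=75
  56: L=55, R=–
  75: L=–, R=76
  76: L=–, R=–
  51: L=48, R=–
  48: L=42, R=–
  29: L=–, R=–
  83: L=–, R=86
  37: L=–, R=–
  42: L=–, R=44
  86: L=84, R=–
  84: L=–, R=–
  44: L=–, R=–
  55: L=–, R=–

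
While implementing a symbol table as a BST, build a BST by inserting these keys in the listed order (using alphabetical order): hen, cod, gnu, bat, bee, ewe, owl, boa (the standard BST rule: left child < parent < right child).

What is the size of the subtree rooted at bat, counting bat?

Resulting structure (node: left, right):
  hen: L=cod, R=owl
  cod: L=bat, R=gnu
  gnu: L=ewe, R=–
  bat: L=–, R=bee
  bee: L=–, R=boa
  ewe: L=–, R=–
  owl: L=–, R=–
  boa: L=–, R=–

Subtree rooted at bat contains: bat, bee, boa — 3 nodes.

3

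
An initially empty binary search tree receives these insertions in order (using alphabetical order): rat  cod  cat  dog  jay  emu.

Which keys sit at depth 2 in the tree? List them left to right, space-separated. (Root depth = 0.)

Insert rat: tree is empty, so rat becomes the root.
Insert cod: cod < rat → go left. Place as left child of rat.
Insert cat: cat < rat → go left; cat < cod → go left. Place as left child of cod.
Insert dog: dog < rat → go left; dog > cod → go right. Place as right child of cod.
Insert jay: jay < rat → go left; jay > cod → go right; jay > dog → go right. Place as right child of dog.
Insert emu: emu < rat → go left; emu > cod → go right; emu > dog → go right; emu < jay → go left. Place as left child of jay.

cat dog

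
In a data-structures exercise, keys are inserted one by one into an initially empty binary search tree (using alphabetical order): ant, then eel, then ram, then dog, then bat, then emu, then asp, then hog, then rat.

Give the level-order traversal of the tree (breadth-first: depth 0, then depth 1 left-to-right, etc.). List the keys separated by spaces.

ant eel dog ram bat emu rat asp hog

Insert ant: tree is empty, so ant becomes the root.
Insert eel: eel > ant → go right. Place as right child of ant.
Insert ram: ram > ant → go right; ram > eel → go right. Place as right child of eel.
Insert dog: dog > ant → go right; dog < eel → go left. Place as left child of eel.
Insert bat: bat > ant → go right; bat < eel → go left; bat < dog → go left. Place as left child of dog.
Insert emu: emu > ant → go right; emu > eel → go right; emu < ram → go left. Place as left child of ram.
Insert asp: asp > ant → go right; asp < eel → go left; asp < dog → go left; asp < bat → go left. Place as left child of bat.
Insert hog: hog > ant → go right; hog > eel → go right; hog < ram → go left; hog > emu → go right. Place as right child of emu.
Insert rat: rat > ant → go right; rat > eel → go right; rat > ram → go right. Place as right child of ram.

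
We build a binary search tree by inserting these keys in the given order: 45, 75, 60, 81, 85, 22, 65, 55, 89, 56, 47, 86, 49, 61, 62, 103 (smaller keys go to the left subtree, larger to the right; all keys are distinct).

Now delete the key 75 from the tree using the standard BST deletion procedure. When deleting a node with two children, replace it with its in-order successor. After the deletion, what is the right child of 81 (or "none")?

85

Resulting structure (node: left, right):
  45: L=22, R=75
  75: L=60, R=81
  60: L=55, R=65
  81: L=–, R=85
  85: L=–, R=89
  22: L=–, R=–
  65: L=61, R=–
  55: L=47, R=56
  89: L=86, R=103
  56: L=–, R=–
  47: L=–, R=49
  86: L=–, R=–
  49: L=–, R=–
  61: L=–, R=62
  62: L=–, R=–
  103: L=–, R=–

Delete 75 (two children — replace with in-order successor).
After deletion, 81's right child: 85.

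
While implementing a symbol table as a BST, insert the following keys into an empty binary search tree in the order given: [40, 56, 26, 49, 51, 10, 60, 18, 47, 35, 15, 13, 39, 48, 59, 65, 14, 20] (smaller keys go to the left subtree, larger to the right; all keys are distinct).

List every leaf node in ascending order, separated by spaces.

14 20 39 48 51 59 65

40: root
56: right child of 40 (depth 1)
26: left child of 40 (depth 1)
49: left child of 56 (depth 2)
51: right child of 49 (depth 3)
10: left child of 26 (depth 2)
60: right child of 56 (depth 2)
18: right child of 10 (depth 3)
47: left child of 49 (depth 3)
35: right child of 26 (depth 2)
15: left child of 18 (depth 4)
13: left child of 15 (depth 5)
39: right child of 35 (depth 3)
48: right child of 47 (depth 4)
59: left child of 60 (depth 3)
65: right child of 60 (depth 3)
14: right child of 13 (depth 6)
20: right child of 18 (depth 4)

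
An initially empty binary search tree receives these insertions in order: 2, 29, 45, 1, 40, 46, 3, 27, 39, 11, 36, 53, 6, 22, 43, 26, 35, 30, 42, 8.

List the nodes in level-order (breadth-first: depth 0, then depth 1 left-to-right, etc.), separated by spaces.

2 1 29 3 45 27 40 46 11 39 43 53 6 22 36 42 8 26 35 30

2: root
29: right child of 2 (depth 1)
45: right child of 29 (depth 2)
1: left child of 2 (depth 1)
40: left child of 45 (depth 3)
46: right child of 45 (depth 3)
3: left child of 29 (depth 2)
27: right child of 3 (depth 3)
39: left child of 40 (depth 4)
11: left child of 27 (depth 4)
36: left child of 39 (depth 5)
53: right child of 46 (depth 4)
6: left child of 11 (depth 5)
22: right child of 11 (depth 5)
43: right child of 40 (depth 4)
26: right child of 22 (depth 6)
35: left child of 36 (depth 6)
30: left child of 35 (depth 7)
42: left child of 43 (depth 5)
8: right child of 6 (depth 6)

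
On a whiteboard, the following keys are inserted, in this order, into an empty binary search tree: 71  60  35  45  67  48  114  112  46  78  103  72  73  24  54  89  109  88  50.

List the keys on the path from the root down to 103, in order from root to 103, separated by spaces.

Insert 71: tree is empty, so 71 becomes the root.
Insert 60: 60 < 71 → go left. Place as left child of 71.
Insert 35: 35 < 71 → go left; 35 < 60 → go left. Place as left child of 60.
Insert 45: 45 < 71 → go left; 45 < 60 → go left; 45 > 35 → go right. Place as right child of 35.
Insert 67: 67 < 71 → go left; 67 > 60 → go right. Place as right child of 60.
Insert 48: 48 < 71 → go left; 48 < 60 → go left; 48 > 35 → go right; 48 > 45 → go right. Place as right child of 45.
Insert 114: 114 > 71 → go right. Place as right child of 71.
Insert 112: 112 > 71 → go right; 112 < 114 → go left. Place as left child of 114.
Insert 46: 46 < 71 → go left; 46 < 60 → go left; 46 > 35 → go right; 46 > 45 → go right; 46 < 48 → go left. Place as left child of 48.
Insert 78: 78 > 71 → go right; 78 < 114 → go left; 78 < 112 → go left. Place as left child of 112.
Insert 103: 103 > 71 → go right; 103 < 114 → go left; 103 < 112 → go left; 103 > 78 → go right. Place as right child of 78.
Insert 72: 72 > 71 → go right; 72 < 114 → go left; 72 < 112 → go left; 72 < 78 → go left. Place as left child of 78.
Insert 73: 73 > 71 → go right; 73 < 114 → go left; 73 < 112 → go left; 73 < 78 → go left; 73 > 72 → go right. Place as right child of 72.
Insert 24: 24 < 71 → go left; 24 < 60 → go left; 24 < 35 → go left. Place as left child of 35.
Insert 54: 54 < 71 → go left; 54 < 60 → go left; 54 > 35 → go right; 54 > 45 → go right; 54 > 48 → go right. Place as right child of 48.
Insert 89: 89 > 71 → go right; 89 < 114 → go left; 89 < 112 → go left; 89 > 78 → go right; 89 < 103 → go left. Place as left child of 103.
Insert 109: 109 > 71 → go right; 109 < 114 → go left; 109 < 112 → go left; 109 > 78 → go right; 109 > 103 → go right. Place as right child of 103.
Insert 88: 88 > 71 → go right; 88 < 114 → go left; 88 < 112 → go left; 88 > 78 → go right; 88 < 103 → go left; 88 < 89 → go left. Place as left child of 89.
Insert 50: 50 < 71 → go left; 50 < 60 → go left; 50 > 35 → go right; 50 > 45 → go right; 50 > 48 → go right; 50 < 54 → go left. Place as left child of 54.

71 114 112 78 103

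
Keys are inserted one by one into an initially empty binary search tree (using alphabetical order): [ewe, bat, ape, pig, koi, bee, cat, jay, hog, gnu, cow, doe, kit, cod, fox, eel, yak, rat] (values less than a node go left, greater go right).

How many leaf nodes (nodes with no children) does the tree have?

6

Resulting structure (node: left, right):
  ewe: L=bat, R=pig
  bat: L=ape, R=bee
  ape: L=–, R=–
  pig: L=koi, R=yak
  koi: L=jay, R=–
  bee: L=–, R=cat
  cat: L=–, R=cow
  jay: L=hog, R=kit
  hog: L=gnu, R=–
  gnu: L=fox, R=–
  cow: L=cod, R=doe
  doe: L=–, R=eel
  kit: L=–, R=–
  cod: L=–, R=–
  fox: L=–, R=–
  eel: L=–, R=–
  yak: L=rat, R=–
  rat: L=–, R=–

Leaves: ape, cod, eel, fox, kit, rat — 6 in total.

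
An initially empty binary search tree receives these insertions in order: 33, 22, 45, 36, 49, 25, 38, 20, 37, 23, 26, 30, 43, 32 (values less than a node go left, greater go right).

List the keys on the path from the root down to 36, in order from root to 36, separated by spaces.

Resulting structure (node: left, right):
  33: L=22, R=45
  22: L=20, R=25
  45: L=36, R=49
  36: L=–, R=38
  49: L=–, R=–
  25: L=23, R=26
  38: L=37, R=43
  20: L=–, R=–
  37: L=–, R=–
  23: L=–, R=–
  26: L=–, R=30
  30: L=–, R=32
  43: L=–, R=–
  32: L=–, R=–

33 45 36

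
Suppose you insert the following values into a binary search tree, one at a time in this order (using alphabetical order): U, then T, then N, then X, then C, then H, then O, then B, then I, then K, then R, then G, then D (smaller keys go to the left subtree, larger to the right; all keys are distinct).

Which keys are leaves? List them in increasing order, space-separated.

Insert U: tree is empty, so U becomes the root.
Insert T: T < U → go left. Place as left child of U.
Insert N: N < U → go left; N < T → go left. Place as left child of T.
Insert X: X > U → go right. Place as right child of U.
Insert C: C < U → go left; C < T → go left; C < N → go left. Place as left child of N.
Insert H: H < U → go left; H < T → go left; H < N → go left; H > C → go right. Place as right child of C.
Insert O: O < U → go left; O < T → go left; O > N → go right. Place as right child of N.
Insert B: B < U → go left; B < T → go left; B < N → go left; B < C → go left. Place as left child of C.
Insert I: I < U → go left; I < T → go left; I < N → go left; I > C → go right; I > H → go right. Place as right child of H.
Insert K: K < U → go left; K < T → go left; K < N → go left; K > C → go right; K > H → go right; K > I → go right. Place as right child of I.
Insert R: R < U → go left; R < T → go left; R > N → go right; R > O → go right. Place as right child of O.
Insert G: G < U → go left; G < T → go left; G < N → go left; G > C → go right; G < H → go left. Place as left child of H.
Insert D: D < U → go left; D < T → go left; D < N → go left; D > C → go right; D < H → go left; D < G → go left. Place as left child of G.

B D K R X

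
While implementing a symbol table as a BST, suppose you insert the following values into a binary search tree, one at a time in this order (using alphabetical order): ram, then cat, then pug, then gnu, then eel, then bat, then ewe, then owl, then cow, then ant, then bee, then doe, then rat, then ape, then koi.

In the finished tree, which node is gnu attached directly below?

pug

Insert ram: tree is empty, so ram becomes the root.
Insert cat: cat < ram → go left. Place as left child of ram.
Insert pug: pug < ram → go left; pug > cat → go right. Place as right child of cat.
Insert gnu: gnu < ram → go left; gnu > cat → go right; gnu < pug → go left. Place as left child of pug.
Insert eel: eel < ram → go left; eel > cat → go right; eel < pug → go left; eel < gnu → go left. Place as left child of gnu.
Insert bat: bat < ram → go left; bat < cat → go left. Place as left child of cat.
Insert ewe: ewe < ram → go left; ewe > cat → go right; ewe < pug → go left; ewe < gnu → go left; ewe > eel → go right. Place as right child of eel.
Insert owl: owl < ram → go left; owl > cat → go right; owl < pug → go left; owl > gnu → go right. Place as right child of gnu.
Insert cow: cow < ram → go left; cow > cat → go right; cow < pug → go left; cow < gnu → go left; cow < eel → go left. Place as left child of eel.
Insert ant: ant < ram → go left; ant < cat → go left; ant < bat → go left. Place as left child of bat.
Insert bee: bee < ram → go left; bee < cat → go left; bee > bat → go right. Place as right child of bat.
Insert doe: doe < ram → go left; doe > cat → go right; doe < pug → go left; doe < gnu → go left; doe < eel → go left; doe > cow → go right. Place as right child of cow.
Insert rat: rat > ram → go right. Place as right child of ram.
Insert ape: ape < ram → go left; ape < cat → go left; ape < bat → go left; ape > ant → go right. Place as right child of ant.
Insert koi: koi < ram → go left; koi > cat → go right; koi < pug → go left; koi > gnu → go right; koi < owl → go left. Place as left child of owl.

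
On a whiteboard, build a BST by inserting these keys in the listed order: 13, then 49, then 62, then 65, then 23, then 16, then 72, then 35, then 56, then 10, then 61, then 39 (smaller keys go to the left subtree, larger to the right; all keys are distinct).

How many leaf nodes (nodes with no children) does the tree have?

5

Insert 13: tree is empty, so 13 becomes the root.
Insert 49: 49 > 13 → go right. Place as right child of 13.
Insert 62: 62 > 13 → go right; 62 > 49 → go right. Place as right child of 49.
Insert 65: 65 > 13 → go right; 65 > 49 → go right; 65 > 62 → go right. Place as right child of 62.
Insert 23: 23 > 13 → go right; 23 < 49 → go left. Place as left child of 49.
Insert 16: 16 > 13 → go right; 16 < 49 → go left; 16 < 23 → go left. Place as left child of 23.
Insert 72: 72 > 13 → go right; 72 > 49 → go right; 72 > 62 → go right; 72 > 65 → go right. Place as right child of 65.
Insert 35: 35 > 13 → go right; 35 < 49 → go left; 35 > 23 → go right. Place as right child of 23.
Insert 56: 56 > 13 → go right; 56 > 49 → go right; 56 < 62 → go left. Place as left child of 62.
Insert 10: 10 < 13 → go left. Place as left child of 13.
Insert 61: 61 > 13 → go right; 61 > 49 → go right; 61 < 62 → go left; 61 > 56 → go right. Place as right child of 56.
Insert 39: 39 > 13 → go right; 39 < 49 → go left; 39 > 23 → go right; 39 > 35 → go right. Place as right child of 35.

Leaves: 10, 16, 39, 61, 72 — 5 in total.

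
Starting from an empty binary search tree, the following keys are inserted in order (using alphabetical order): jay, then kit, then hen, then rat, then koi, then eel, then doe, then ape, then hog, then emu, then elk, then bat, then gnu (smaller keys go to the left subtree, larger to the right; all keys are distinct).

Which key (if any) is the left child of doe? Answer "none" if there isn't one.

ape

Insert jay: tree is empty, so jay becomes the root.
Insert kit: kit > jay → go right. Place as right child of jay.
Insert hen: hen < jay → go left. Place as left child of jay.
Insert rat: rat > jay → go right; rat > kit → go right. Place as right child of kit.
Insert koi: koi > jay → go right; koi > kit → go right; koi < rat → go left. Place as left child of rat.
Insert eel: eel < jay → go left; eel < hen → go left. Place as left child of hen.
Insert doe: doe < jay → go left; doe < hen → go left; doe < eel → go left. Place as left child of eel.
Insert ape: ape < jay → go left; ape < hen → go left; ape < eel → go left; ape < doe → go left. Place as left child of doe.
Insert hog: hog < jay → go left; hog > hen → go right. Place as right child of hen.
Insert emu: emu < jay → go left; emu < hen → go left; emu > eel → go right. Place as right child of eel.
Insert elk: elk < jay → go left; elk < hen → go left; elk > eel → go right; elk < emu → go left. Place as left child of emu.
Insert bat: bat < jay → go left; bat < hen → go left; bat < eel → go left; bat < doe → go left; bat > ape → go right. Place as right child of ape.
Insert gnu: gnu < jay → go left; gnu < hen → go left; gnu > eel → go right; gnu > emu → go right. Place as right child of emu.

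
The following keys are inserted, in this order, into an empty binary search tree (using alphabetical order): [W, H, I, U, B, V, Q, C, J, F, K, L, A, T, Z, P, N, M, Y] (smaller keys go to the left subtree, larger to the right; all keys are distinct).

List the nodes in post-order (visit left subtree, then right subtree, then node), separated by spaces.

A F C B M N P L K J T Q V U I H Y Z W

W: root
H: left child of W (depth 1)
I: right child of H (depth 2)
U: right child of I (depth 3)
B: left child of H (depth 2)
V: right child of U (depth 4)
Q: left child of U (depth 4)
C: right child of B (depth 3)
J: left child of Q (depth 5)
F: right child of C (depth 4)
K: right child of J (depth 6)
L: right child of K (depth 7)
A: left child of B (depth 3)
T: right child of Q (depth 5)
Z: right child of W (depth 1)
P: right child of L (depth 8)
N: left child of P (depth 9)
M: left child of N (depth 10)
Y: left child of Z (depth 2)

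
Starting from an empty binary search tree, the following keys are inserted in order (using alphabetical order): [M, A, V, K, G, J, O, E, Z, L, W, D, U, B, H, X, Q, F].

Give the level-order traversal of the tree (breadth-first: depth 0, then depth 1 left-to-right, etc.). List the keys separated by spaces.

M A V K O Z G L U W E J Q X D F H B

Insert M: tree is empty, so M becomes the root.
Insert A: A < M → go left. Place as left child of M.
Insert V: V > M → go right. Place as right child of M.
Insert K: K < M → go left; K > A → go right. Place as right child of A.
Insert G: G < M → go left; G > A → go right; G < K → go left. Place as left child of K.
Insert J: J < M → go left; J > A → go right; J < K → go left; J > G → go right. Place as right child of G.
Insert O: O > M → go right; O < V → go left. Place as left child of V.
Insert E: E < M → go left; E > A → go right; E < K → go left; E < G → go left. Place as left child of G.
Insert Z: Z > M → go right; Z > V → go right. Place as right child of V.
Insert L: L < M → go left; L > A → go right; L > K → go right. Place as right child of K.
Insert W: W > M → go right; W > V → go right; W < Z → go left. Place as left child of Z.
Insert D: D < M → go left; D > A → go right; D < K → go left; D < G → go left; D < E → go left. Place as left child of E.
Insert U: U > M → go right; U < V → go left; U > O → go right. Place as right child of O.
Insert B: B < M → go left; B > A → go right; B < K → go left; B < G → go left; B < E → go left; B < D → go left. Place as left child of D.
Insert H: H < M → go left; H > A → go right; H < K → go left; H > G → go right; H < J → go left. Place as left child of J.
Insert X: X > M → go right; X > V → go right; X < Z → go left; X > W → go right. Place as right child of W.
Insert Q: Q > M → go right; Q < V → go left; Q > O → go right; Q < U → go left. Place as left child of U.
Insert F: F < M → go left; F > A → go right; F < K → go left; F < G → go left; F > E → go right. Place as right child of E.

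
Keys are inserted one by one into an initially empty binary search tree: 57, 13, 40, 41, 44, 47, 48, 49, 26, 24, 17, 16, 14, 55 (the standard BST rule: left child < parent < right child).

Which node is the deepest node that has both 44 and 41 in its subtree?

57: root
13: left child of 57 (depth 1)
40: right child of 13 (depth 2)
41: right child of 40 (depth 3)
44: right child of 41 (depth 4)
47: right child of 44 (depth 5)
48: right child of 47 (depth 6)
49: right child of 48 (depth 7)
26: left child of 40 (depth 3)
24: left child of 26 (depth 4)
17: left child of 24 (depth 5)
16: left child of 17 (depth 6)
14: left child of 16 (depth 7)
55: right child of 49 (depth 8)

Path to 44: 57 → 13 → 40 → 41 → 44
Path to 41: 57 → 13 → 40 → 41
41 lies on both paths and is an ancestor of the other node.

41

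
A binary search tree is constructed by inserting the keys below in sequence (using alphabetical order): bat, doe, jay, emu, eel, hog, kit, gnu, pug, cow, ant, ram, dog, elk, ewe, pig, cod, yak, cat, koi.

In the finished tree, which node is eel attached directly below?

Insert bat: tree is empty, so bat becomes the root.
Insert doe: doe > bat → go right. Place as right child of bat.
Insert jay: jay > bat → go right; jay > doe → go right. Place as right child of doe.
Insert emu: emu > bat → go right; emu > doe → go right; emu < jay → go left. Place as left child of jay.
Insert eel: eel > bat → go right; eel > doe → go right; eel < jay → go left; eel < emu → go left. Place as left child of emu.
Insert hog: hog > bat → go right; hog > doe → go right; hog < jay → go left; hog > emu → go right. Place as right child of emu.
Insert kit: kit > bat → go right; kit > doe → go right; kit > jay → go right. Place as right child of jay.
Insert gnu: gnu > bat → go right; gnu > doe → go right; gnu < jay → go left; gnu > emu → go right; gnu < hog → go left. Place as left child of hog.
Insert pug: pug > bat → go right; pug > doe → go right; pug > jay → go right; pug > kit → go right. Place as right child of kit.
Insert cow: cow > bat → go right; cow < doe → go left. Place as left child of doe.
Insert ant: ant < bat → go left. Place as left child of bat.
Insert ram: ram > bat → go right; ram > doe → go right; ram > jay → go right; ram > kit → go right; ram > pug → go right. Place as right child of pug.
Insert dog: dog > bat → go right; dog > doe → go right; dog < jay → go left; dog < emu → go left; dog < eel → go left. Place as left child of eel.
Insert elk: elk > bat → go right; elk > doe → go right; elk < jay → go left; elk < emu → go left; elk > eel → go right. Place as right child of eel.
Insert ewe: ewe > bat → go right; ewe > doe → go right; ewe < jay → go left; ewe > emu → go right; ewe < hog → go left; ewe < gnu → go left. Place as left child of gnu.
Insert pig: pig > bat → go right; pig > doe → go right; pig > jay → go right; pig > kit → go right; pig < pug → go left. Place as left child of pug.
Insert cod: cod > bat → go right; cod < doe → go left; cod < cow → go left. Place as left child of cow.
Insert yak: yak > bat → go right; yak > doe → go right; yak > jay → go right; yak > kit → go right; yak > pug → go right; yak > ram → go right. Place as right child of ram.
Insert cat: cat > bat → go right; cat < doe → go left; cat < cow → go left; cat < cod → go left. Place as left child of cod.
Insert koi: koi > bat → go right; koi > doe → go right; koi > jay → go right; koi > kit → go right; koi < pug → go left; koi < pig → go left. Place as left child of pig.

emu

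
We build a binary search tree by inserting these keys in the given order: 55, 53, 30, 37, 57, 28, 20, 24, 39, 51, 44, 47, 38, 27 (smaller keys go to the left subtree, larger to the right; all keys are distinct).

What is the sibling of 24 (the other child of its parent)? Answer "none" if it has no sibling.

55: root
53: left child of 55 (depth 1)
30: left child of 53 (depth 2)
37: right child of 30 (depth 3)
57: right child of 55 (depth 1)
28: left child of 30 (depth 3)
20: left child of 28 (depth 4)
24: right child of 20 (depth 5)
39: right child of 37 (depth 4)
51: right child of 39 (depth 5)
44: left child of 51 (depth 6)
47: right child of 44 (depth 7)
38: left child of 39 (depth 5)
27: right child of 24 (depth 6)

24's parent is 20, which has only one child.

none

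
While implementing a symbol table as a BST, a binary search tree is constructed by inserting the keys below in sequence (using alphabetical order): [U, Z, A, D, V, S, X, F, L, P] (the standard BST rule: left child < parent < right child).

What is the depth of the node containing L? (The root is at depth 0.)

5

Insert U: tree is empty, so U becomes the root.
Insert Z: Z > U → go right. Place as right child of U.
Insert A: A < U → go left. Place as left child of U.
Insert D: D < U → go left; D > A → go right. Place as right child of A.
Insert V: V > U → go right; V < Z → go left. Place as left child of Z.
Insert S: S < U → go left; S > A → go right; S > D → go right. Place as right child of D.
Insert X: X > U → go right; X < Z → go left; X > V → go right. Place as right child of V.
Insert F: F < U → go left; F > A → go right; F > D → go right; F < S → go left. Place as left child of S.
Insert L: L < U → go left; L > A → go right; L > D → go right; L < S → go left; L > F → go right. Place as right child of F.
Insert P: P < U → go left; P > A → go right; P > D → go right; P < S → go left; P > F → go right; P > L → go right. Place as right child of L.

Path to L: U → A → D → S → F → L, which is 5 edges.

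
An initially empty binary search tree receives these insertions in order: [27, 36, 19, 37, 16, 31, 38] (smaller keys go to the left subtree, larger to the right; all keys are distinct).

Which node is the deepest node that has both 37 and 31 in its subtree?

36

27: root
36: right child of 27 (depth 1)
19: left child of 27 (depth 1)
37: right child of 36 (depth 2)
16: left child of 19 (depth 2)
31: left child of 36 (depth 2)
38: right child of 37 (depth 3)

Path to 37: 27 → 36 → 37
Path to 31: 27 → 36 → 31
The paths share a prefix ending at 36, then split left and right.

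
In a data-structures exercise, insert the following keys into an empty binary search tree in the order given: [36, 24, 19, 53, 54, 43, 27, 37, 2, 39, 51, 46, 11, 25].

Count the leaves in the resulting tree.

5

Insert 36: tree is empty, so 36 becomes the root.
Insert 24: 24 < 36 → go left. Place as left child of 36.
Insert 19: 19 < 36 → go left; 19 < 24 → go left. Place as left child of 24.
Insert 53: 53 > 36 → go right. Place as right child of 36.
Insert 54: 54 > 36 → go right; 54 > 53 → go right. Place as right child of 53.
Insert 43: 43 > 36 → go right; 43 < 53 → go left. Place as left child of 53.
Insert 27: 27 < 36 → go left; 27 > 24 → go right. Place as right child of 24.
Insert 37: 37 > 36 → go right; 37 < 53 → go left; 37 < 43 → go left. Place as left child of 43.
Insert 2: 2 < 36 → go left; 2 < 24 → go left; 2 < 19 → go left. Place as left child of 19.
Insert 39: 39 > 36 → go right; 39 < 53 → go left; 39 < 43 → go left; 39 > 37 → go right. Place as right child of 37.
Insert 51: 51 > 36 → go right; 51 < 53 → go left; 51 > 43 → go right. Place as right child of 43.
Insert 46: 46 > 36 → go right; 46 < 53 → go left; 46 > 43 → go right; 46 < 51 → go left. Place as left child of 51.
Insert 11: 11 < 36 → go left; 11 < 24 → go left; 11 < 19 → go left; 11 > 2 → go right. Place as right child of 2.
Insert 25: 25 < 36 → go left; 25 > 24 → go right; 25 < 27 → go left. Place as left child of 27.

Leaves: 11, 25, 39, 46, 54 — 5 in total.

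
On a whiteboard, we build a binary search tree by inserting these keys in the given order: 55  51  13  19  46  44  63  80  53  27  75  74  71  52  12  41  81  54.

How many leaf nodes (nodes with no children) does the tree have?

6

55: root
51: left child of 55 (depth 1)
13: left child of 51 (depth 2)
19: right child of 13 (depth 3)
46: right child of 19 (depth 4)
44: left child of 46 (depth 5)
63: right child of 55 (depth 1)
80: right child of 63 (depth 2)
53: right child of 51 (depth 2)
27: left child of 44 (depth 6)
75: left child of 80 (depth 3)
74: left child of 75 (depth 4)
71: left child of 74 (depth 5)
52: left child of 53 (depth 3)
12: left child of 13 (depth 3)
41: right child of 27 (depth 7)
81: right child of 80 (depth 3)
54: right child of 53 (depth 3)

Leaves: 12, 41, 52, 54, 71, 81 — 6 in total.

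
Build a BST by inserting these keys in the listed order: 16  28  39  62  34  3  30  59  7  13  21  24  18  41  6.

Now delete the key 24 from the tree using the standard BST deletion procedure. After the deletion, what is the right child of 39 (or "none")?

16: root
28: right child of 16 (depth 1)
39: right child of 28 (depth 2)
62: right child of 39 (depth 3)
34: left child of 39 (depth 3)
3: left child of 16 (depth 1)
30: left child of 34 (depth 4)
59: left child of 62 (depth 4)
7: right child of 3 (depth 2)
13: right child of 7 (depth 3)
21: left child of 28 (depth 2)
24: right child of 21 (depth 3)
18: left child of 21 (depth 3)
41: left child of 59 (depth 5)
6: left child of 7 (depth 3)

Delete 24 (at most one child — splice it out).
After deletion, 39's right child: 62.

62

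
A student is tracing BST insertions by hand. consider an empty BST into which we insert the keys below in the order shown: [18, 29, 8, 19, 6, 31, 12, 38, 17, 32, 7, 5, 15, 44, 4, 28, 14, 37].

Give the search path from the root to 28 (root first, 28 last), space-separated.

18 29 19 28

18: root
29: right child of 18 (depth 1)
8: left child of 18 (depth 1)
19: left child of 29 (depth 2)
6: left child of 8 (depth 2)
31: right child of 29 (depth 2)
12: right child of 8 (depth 2)
38: right child of 31 (depth 3)
17: right child of 12 (depth 3)
32: left child of 38 (depth 4)
7: right child of 6 (depth 3)
5: left child of 6 (depth 3)
15: left child of 17 (depth 4)
44: right child of 38 (depth 4)
4: left child of 5 (depth 4)
28: right child of 19 (depth 3)
14: left child of 15 (depth 5)
37: right child of 32 (depth 5)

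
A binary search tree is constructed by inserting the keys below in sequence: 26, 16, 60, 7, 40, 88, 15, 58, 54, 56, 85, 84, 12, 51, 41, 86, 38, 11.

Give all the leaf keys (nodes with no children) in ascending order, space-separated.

11 38 41 56 84 86

Insert 26: tree is empty, so 26 becomes the root.
Insert 16: 16 < 26 → go left. Place as left child of 26.
Insert 60: 60 > 26 → go right. Place as right child of 26.
Insert 7: 7 < 26 → go left; 7 < 16 → go left. Place as left child of 16.
Insert 40: 40 > 26 → go right; 40 < 60 → go left. Place as left child of 60.
Insert 88: 88 > 26 → go right; 88 > 60 → go right. Place as right child of 60.
Insert 15: 15 < 26 → go left; 15 < 16 → go left; 15 > 7 → go right. Place as right child of 7.
Insert 58: 58 > 26 → go right; 58 < 60 → go left; 58 > 40 → go right. Place as right child of 40.
Insert 54: 54 > 26 → go right; 54 < 60 → go left; 54 > 40 → go right; 54 < 58 → go left. Place as left child of 58.
Insert 56: 56 > 26 → go right; 56 < 60 → go left; 56 > 40 → go right; 56 < 58 → go left; 56 > 54 → go right. Place as right child of 54.
Insert 85: 85 > 26 → go right; 85 > 60 → go right; 85 < 88 → go left. Place as left child of 88.
Insert 84: 84 > 26 → go right; 84 > 60 → go right; 84 < 88 → go left; 84 < 85 → go left. Place as left child of 85.
Insert 12: 12 < 26 → go left; 12 < 16 → go left; 12 > 7 → go right; 12 < 15 → go left. Place as left child of 15.
Insert 51: 51 > 26 → go right; 51 < 60 → go left; 51 > 40 → go right; 51 < 58 → go left; 51 < 54 → go left. Place as left child of 54.
Insert 41: 41 > 26 → go right; 41 < 60 → go left; 41 > 40 → go right; 41 < 58 → go left; 41 < 54 → go left; 41 < 51 → go left. Place as left child of 51.
Insert 86: 86 > 26 → go right; 86 > 60 → go right; 86 < 88 → go left; 86 > 85 → go right. Place as right child of 85.
Insert 38: 38 > 26 → go right; 38 < 60 → go left; 38 < 40 → go left. Place as left child of 40.
Insert 11: 11 < 26 → go left; 11 < 16 → go left; 11 > 7 → go right; 11 < 15 → go left; 11 < 12 → go left. Place as left child of 12.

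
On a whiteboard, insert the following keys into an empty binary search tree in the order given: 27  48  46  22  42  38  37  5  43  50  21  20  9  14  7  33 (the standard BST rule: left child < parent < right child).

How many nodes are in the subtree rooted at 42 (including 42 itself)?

Insert 27: tree is empty, so 27 becomes the root.
Insert 48: 48 > 27 → go right. Place as right child of 27.
Insert 46: 46 > 27 → go right; 46 < 48 → go left. Place as left child of 48.
Insert 22: 22 < 27 → go left. Place as left child of 27.
Insert 42: 42 > 27 → go right; 42 < 48 → go left; 42 < 46 → go left. Place as left child of 46.
Insert 38: 38 > 27 → go right; 38 < 48 → go left; 38 < 46 → go left; 38 < 42 → go left. Place as left child of 42.
Insert 37: 37 > 27 → go right; 37 < 48 → go left; 37 < 46 → go left; 37 < 42 → go left; 37 < 38 → go left. Place as left child of 38.
Insert 5: 5 < 27 → go left; 5 < 22 → go left. Place as left child of 22.
Insert 43: 43 > 27 → go right; 43 < 48 → go left; 43 < 46 → go left; 43 > 42 → go right. Place as right child of 42.
Insert 50: 50 > 27 → go right; 50 > 48 → go right. Place as right child of 48.
Insert 21: 21 < 27 → go left; 21 < 22 → go left; 21 > 5 → go right. Place as right child of 5.
Insert 20: 20 < 27 → go left; 20 < 22 → go left; 20 > 5 → go right; 20 < 21 → go left. Place as left child of 21.
Insert 9: 9 < 27 → go left; 9 < 22 → go left; 9 > 5 → go right; 9 < 21 → go left; 9 < 20 → go left. Place as left child of 20.
Insert 14: 14 < 27 → go left; 14 < 22 → go left; 14 > 5 → go right; 14 < 21 → go left; 14 < 20 → go left; 14 > 9 → go right. Place as right child of 9.
Insert 7: 7 < 27 → go left; 7 < 22 → go left; 7 > 5 → go right; 7 < 21 → go left; 7 < 20 → go left; 7 < 9 → go left. Place as left child of 9.
Insert 33: 33 > 27 → go right; 33 < 48 → go left; 33 < 46 → go left; 33 < 42 → go left; 33 < 38 → go left; 33 < 37 → go left. Place as left child of 37.

Subtree rooted at 42 contains: 42, 38, 37, 33, 43 — 5 nodes.

5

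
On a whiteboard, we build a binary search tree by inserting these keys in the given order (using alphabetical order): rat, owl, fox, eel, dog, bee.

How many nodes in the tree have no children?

1

Insert rat: tree is empty, so rat becomes the root.
Insert owl: owl < rat → go left. Place as left child of rat.
Insert fox: fox < rat → go left; fox < owl → go left. Place as left child of owl.
Insert eel: eel < rat → go left; eel < owl → go left; eel < fox → go left. Place as left child of fox.
Insert dog: dog < rat → go left; dog < owl → go left; dog < fox → go left; dog < eel → go left. Place as left child of eel.
Insert bee: bee < rat → go left; bee < owl → go left; bee < fox → go left; bee < eel → go left; bee < dog → go left. Place as left child of dog.

Leaves: bee — 1 in total.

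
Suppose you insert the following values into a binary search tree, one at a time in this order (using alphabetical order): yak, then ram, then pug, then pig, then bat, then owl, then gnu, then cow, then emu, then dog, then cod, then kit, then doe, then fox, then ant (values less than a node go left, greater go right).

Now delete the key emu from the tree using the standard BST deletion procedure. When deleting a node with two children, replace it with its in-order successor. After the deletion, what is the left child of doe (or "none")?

Resulting structure (node: left, right):
  yak: L=ram, R=–
  ram: L=pug, R=–
  pug: L=pig, R=–
  pig: L=bat, R=–
  bat: L=ant, R=owl
  owl: L=gnu, R=–
  gnu: L=cow, R=kit
  cow: L=cod, R=emu
  emu: L=dog, R=fox
  dog: L=doe, R=–
  cod: L=–, R=–
  kit: L=–, R=–
  doe: L=–, R=–
  fox: L=–, R=–
  ant: L=–, R=–

Delete emu (two children — replace with in-order successor).
After deletion, doe's left child: none.

none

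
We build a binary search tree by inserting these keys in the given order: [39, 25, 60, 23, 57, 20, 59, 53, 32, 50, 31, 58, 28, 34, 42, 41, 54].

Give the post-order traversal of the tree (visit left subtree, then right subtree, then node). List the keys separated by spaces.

20 23 28 31 34 32 25 41 42 50 54 53 58 59 57 60 39

Insert 39: tree is empty, so 39 becomes the root.
Insert 25: 25 < 39 → go left. Place as left child of 39.
Insert 60: 60 > 39 → go right. Place as right child of 39.
Insert 23: 23 < 39 → go left; 23 < 25 → go left. Place as left child of 25.
Insert 57: 57 > 39 → go right; 57 < 60 → go left. Place as left child of 60.
Insert 20: 20 < 39 → go left; 20 < 25 → go left; 20 < 23 → go left. Place as left child of 23.
Insert 59: 59 > 39 → go right; 59 < 60 → go left; 59 > 57 → go right. Place as right child of 57.
Insert 53: 53 > 39 → go right; 53 < 60 → go left; 53 < 57 → go left. Place as left child of 57.
Insert 32: 32 < 39 → go left; 32 > 25 → go right. Place as right child of 25.
Insert 50: 50 > 39 → go right; 50 < 60 → go left; 50 < 57 → go left; 50 < 53 → go left. Place as left child of 53.
Insert 31: 31 < 39 → go left; 31 > 25 → go right; 31 < 32 → go left. Place as left child of 32.
Insert 58: 58 > 39 → go right; 58 < 60 → go left; 58 > 57 → go right; 58 < 59 → go left. Place as left child of 59.
Insert 28: 28 < 39 → go left; 28 > 25 → go right; 28 < 32 → go left; 28 < 31 → go left. Place as left child of 31.
Insert 34: 34 < 39 → go left; 34 > 25 → go right; 34 > 32 → go right. Place as right child of 32.
Insert 42: 42 > 39 → go right; 42 < 60 → go left; 42 < 57 → go left; 42 < 53 → go left; 42 < 50 → go left. Place as left child of 50.
Insert 41: 41 > 39 → go right; 41 < 60 → go left; 41 < 57 → go left; 41 < 53 → go left; 41 < 50 → go left; 41 < 42 → go left. Place as left child of 42.
Insert 54: 54 > 39 → go right; 54 < 60 → go left; 54 < 57 → go left; 54 > 53 → go right. Place as right child of 53.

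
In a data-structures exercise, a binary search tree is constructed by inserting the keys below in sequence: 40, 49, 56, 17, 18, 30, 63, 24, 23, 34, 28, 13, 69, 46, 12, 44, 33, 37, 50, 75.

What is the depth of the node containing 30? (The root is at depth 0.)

Insert 40: tree is empty, so 40 becomes the root.
Insert 49: 49 > 40 → go right. Place as right child of 40.
Insert 56: 56 > 40 → go right; 56 > 49 → go right. Place as right child of 49.
Insert 17: 17 < 40 → go left. Place as left child of 40.
Insert 18: 18 < 40 → go left; 18 > 17 → go right. Place as right child of 17.
Insert 30: 30 < 40 → go left; 30 > 17 → go right; 30 > 18 → go right. Place as right child of 18.
Insert 63: 63 > 40 → go right; 63 > 49 → go right; 63 > 56 → go right. Place as right child of 56.
Insert 24: 24 < 40 → go left; 24 > 17 → go right; 24 > 18 → go right; 24 < 30 → go left. Place as left child of 30.
Insert 23: 23 < 40 → go left; 23 > 17 → go right; 23 > 18 → go right; 23 < 30 → go left; 23 < 24 → go left. Place as left child of 24.
Insert 34: 34 < 40 → go left; 34 > 17 → go right; 34 > 18 → go right; 34 > 30 → go right. Place as right child of 30.
Insert 28: 28 < 40 → go left; 28 > 17 → go right; 28 > 18 → go right; 28 < 30 → go left; 28 > 24 → go right. Place as right child of 24.
Insert 13: 13 < 40 → go left; 13 < 17 → go left. Place as left child of 17.
Insert 69: 69 > 40 → go right; 69 > 49 → go right; 69 > 56 → go right; 69 > 63 → go right. Place as right child of 63.
Insert 46: 46 > 40 → go right; 46 < 49 → go left. Place as left child of 49.
Insert 12: 12 < 40 → go left; 12 < 17 → go left; 12 < 13 → go left. Place as left child of 13.
Insert 44: 44 > 40 → go right; 44 < 49 → go left; 44 < 46 → go left. Place as left child of 46.
Insert 33: 33 < 40 → go left; 33 > 17 → go right; 33 > 18 → go right; 33 > 30 → go right; 33 < 34 → go left. Place as left child of 34.
Insert 37: 37 < 40 → go left; 37 > 17 → go right; 37 > 18 → go right; 37 > 30 → go right; 37 > 34 → go right. Place as right child of 34.
Insert 50: 50 > 40 → go right; 50 > 49 → go right; 50 < 56 → go left. Place as left child of 56.
Insert 75: 75 > 40 → go right; 75 > 49 → go right; 75 > 56 → go right; 75 > 63 → go right; 75 > 69 → go right. Place as right child of 69.

Path to 30: 40 → 17 → 18 → 30, which is 3 edges.

3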